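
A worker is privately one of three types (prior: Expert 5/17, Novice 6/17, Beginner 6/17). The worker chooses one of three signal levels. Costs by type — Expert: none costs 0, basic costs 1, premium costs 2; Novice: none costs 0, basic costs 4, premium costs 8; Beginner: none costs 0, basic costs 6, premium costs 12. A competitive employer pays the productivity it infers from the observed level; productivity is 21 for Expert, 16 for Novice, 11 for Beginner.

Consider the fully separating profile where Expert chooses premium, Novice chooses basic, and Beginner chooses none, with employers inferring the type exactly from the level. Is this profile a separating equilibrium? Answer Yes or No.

Separating wages: premium → 21, basic → 16, none → 11.
Expert (assigned premium): none: 11 − 0 = 11; basic: 16 − 1 = 15; premium: 21 − 2 = 19. Expert stays.
Novice (assigned basic): none: 11 − 0 = 11; basic: 16 − 4 = 12; premium: 21 − 8 = 13. Novice prefers premium.
Beginner (assigned none): none: 11 − 0 = 11; basic: 16 − 6 = 10; premium: 21 − 12 = 9. Beginner stays.
At least one type deviates; the separating profile fails.

No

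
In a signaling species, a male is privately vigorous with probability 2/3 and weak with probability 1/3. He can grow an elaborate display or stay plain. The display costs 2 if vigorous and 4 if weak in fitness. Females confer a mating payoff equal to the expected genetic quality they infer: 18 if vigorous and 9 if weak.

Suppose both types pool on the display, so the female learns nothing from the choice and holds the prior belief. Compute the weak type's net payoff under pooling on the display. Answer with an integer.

11

Pooled mating payoff = 2/3·18 + 1/3·9 = 15.
weak pays cost 4 for the display, so net payoff = 15 − 4 = 11.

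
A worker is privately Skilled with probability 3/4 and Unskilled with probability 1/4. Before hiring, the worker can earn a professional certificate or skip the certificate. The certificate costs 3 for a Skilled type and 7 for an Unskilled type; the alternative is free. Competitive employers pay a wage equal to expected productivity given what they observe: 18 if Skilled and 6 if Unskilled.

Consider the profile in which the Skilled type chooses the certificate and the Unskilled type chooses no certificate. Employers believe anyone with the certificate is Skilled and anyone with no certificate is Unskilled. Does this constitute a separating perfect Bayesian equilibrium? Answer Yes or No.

No

Under these beliefs, the certificate earns wage 18 and no certificate earns wage 6.
Skilled: the certificate nets 18 − 3 = 15; no certificate nets 6. Skilled prefers the certificate.
Unskilled: the certificate nets 18 − 7 = 11; no certificate nets 6. Unskilled would deviate to the certificate.
Unskilled has a profitable deviation, so the profile is not an equilibrium.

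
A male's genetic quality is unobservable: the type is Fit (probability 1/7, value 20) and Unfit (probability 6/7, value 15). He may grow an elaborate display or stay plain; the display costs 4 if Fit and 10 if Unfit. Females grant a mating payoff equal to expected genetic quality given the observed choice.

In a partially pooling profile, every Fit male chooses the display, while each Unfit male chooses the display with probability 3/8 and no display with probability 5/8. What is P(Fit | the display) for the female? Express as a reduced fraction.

P(the display) = (1/7)·1 + (6/7)·(3/8) = 13/28.
By Bayes' rule, P(Fit | the display) = (1/7) / (13/28) = 4/13.

4/13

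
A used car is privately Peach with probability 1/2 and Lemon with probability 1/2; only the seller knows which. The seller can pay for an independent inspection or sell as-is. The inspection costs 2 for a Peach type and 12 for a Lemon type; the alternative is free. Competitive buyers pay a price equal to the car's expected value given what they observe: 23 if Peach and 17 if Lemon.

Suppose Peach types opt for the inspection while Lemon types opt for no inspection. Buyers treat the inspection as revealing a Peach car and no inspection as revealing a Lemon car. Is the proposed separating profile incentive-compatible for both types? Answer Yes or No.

Under these beliefs, the inspection earns price 23 and no inspection earns price 17.
Peach: the inspection nets 23 − 2 = 21; no inspection nets 17. Peach prefers the inspection.
Lemon: the inspection nets 23 − 12 = 11; no inspection nets 17. Lemon prefers no inspection.
Neither type deviates, so the separating profile is an equilibrium.

Yes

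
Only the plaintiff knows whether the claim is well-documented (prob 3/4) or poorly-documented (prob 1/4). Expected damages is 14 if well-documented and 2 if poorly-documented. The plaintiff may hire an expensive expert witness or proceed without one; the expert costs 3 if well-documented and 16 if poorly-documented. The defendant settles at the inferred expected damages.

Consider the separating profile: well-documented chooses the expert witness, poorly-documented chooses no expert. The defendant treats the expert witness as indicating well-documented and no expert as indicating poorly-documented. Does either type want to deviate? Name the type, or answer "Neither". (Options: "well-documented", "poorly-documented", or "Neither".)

Neither

The expert witness pays 14; no expert pays 2.
well-documented: assigned the expert witness, nets 14 − 3 = 11; deviating to no expert nets 2.
poorly-documented: assigned no expert, nets 2; deviating to the expert witness nets 14 − 16 = -2.
Both types strictly prefer their assigned action; no profitable deviation.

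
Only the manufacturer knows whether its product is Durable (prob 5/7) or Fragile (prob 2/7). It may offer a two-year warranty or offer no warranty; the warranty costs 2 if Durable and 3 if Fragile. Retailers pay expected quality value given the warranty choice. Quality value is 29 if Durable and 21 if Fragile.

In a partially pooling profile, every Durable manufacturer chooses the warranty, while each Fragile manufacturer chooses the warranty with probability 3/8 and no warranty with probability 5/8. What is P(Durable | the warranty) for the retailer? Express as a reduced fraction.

20/23

P(the warranty) = (5/7)·1 + (2/7)·(3/8) = 23/28.
By Bayes' rule, P(Durable | the warranty) = (5/7) / (23/28) = 20/23.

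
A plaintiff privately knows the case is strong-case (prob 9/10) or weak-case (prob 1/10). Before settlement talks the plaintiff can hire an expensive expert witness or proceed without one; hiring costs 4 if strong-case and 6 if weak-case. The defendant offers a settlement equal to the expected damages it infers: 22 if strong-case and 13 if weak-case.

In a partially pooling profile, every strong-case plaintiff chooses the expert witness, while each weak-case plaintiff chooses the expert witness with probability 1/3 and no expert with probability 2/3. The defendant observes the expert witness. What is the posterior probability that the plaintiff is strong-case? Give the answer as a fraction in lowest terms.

27/28

P(the expert witness) = (9/10)·1 + (1/10)·(1/3) = 14/15.
By Bayes' rule, P(strong-case | the expert witness) = (9/10) / (14/15) = 27/28.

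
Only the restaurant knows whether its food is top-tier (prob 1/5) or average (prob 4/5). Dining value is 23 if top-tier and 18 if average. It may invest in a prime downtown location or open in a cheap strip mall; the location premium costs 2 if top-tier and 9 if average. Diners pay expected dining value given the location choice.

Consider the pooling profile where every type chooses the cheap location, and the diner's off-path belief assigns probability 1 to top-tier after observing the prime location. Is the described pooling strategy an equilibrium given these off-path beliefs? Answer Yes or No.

On path, the diner holds the prior and pays 1/5·23 + 4/5·18 = 19. Off path (the prime location), believing top-tier, it pays 23.
top-tier: the cheap location nets 19; the prime location nets 23 − 2 = 21. top-tier would deviate.
average: the cheap location nets 19; the prime location nets 23 − 9 = 14. average stays.
A type deviates, so pooling fails.

No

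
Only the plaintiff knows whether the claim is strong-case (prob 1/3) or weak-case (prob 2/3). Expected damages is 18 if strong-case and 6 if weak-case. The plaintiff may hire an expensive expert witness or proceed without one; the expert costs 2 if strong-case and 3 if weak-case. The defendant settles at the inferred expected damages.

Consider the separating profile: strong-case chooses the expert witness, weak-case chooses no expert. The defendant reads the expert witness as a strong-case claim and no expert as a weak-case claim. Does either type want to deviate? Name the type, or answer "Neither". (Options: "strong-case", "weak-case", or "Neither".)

weak-case

The expert witness pays 18; no expert pays 6.
strong-case: assigned the expert witness, nets 18 − 2 = 16; deviating to no expert nets 6.
weak-case: assigned no expert, nets 6; deviating to the expert witness nets 18 − 3 = 15.
The weak-case type gains 9 by deviating.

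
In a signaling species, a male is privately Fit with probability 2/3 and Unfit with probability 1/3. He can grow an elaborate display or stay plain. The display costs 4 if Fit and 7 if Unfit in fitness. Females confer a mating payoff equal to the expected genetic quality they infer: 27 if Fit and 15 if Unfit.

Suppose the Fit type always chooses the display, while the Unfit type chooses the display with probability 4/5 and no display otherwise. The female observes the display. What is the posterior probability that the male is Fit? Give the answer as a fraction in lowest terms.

5/7

P(the display) = (2/3)·1 + (1/3)·(4/5) = 14/15.
By Bayes' rule, P(Fit | the display) = (2/3) / (14/15) = 5/7.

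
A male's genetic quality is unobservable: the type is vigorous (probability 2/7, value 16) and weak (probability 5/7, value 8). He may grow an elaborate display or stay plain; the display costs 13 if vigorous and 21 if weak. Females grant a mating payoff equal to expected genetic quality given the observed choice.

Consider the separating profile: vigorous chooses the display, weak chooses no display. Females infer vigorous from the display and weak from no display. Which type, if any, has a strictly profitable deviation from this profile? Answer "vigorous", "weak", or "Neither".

vigorous

The display pays 16; no display pays 8.
vigorous: assigned the display, nets 16 − 13 = 3; deviating to no display nets 8.
weak: assigned no display, nets 8; deviating to the display nets 16 − 21 = -5.
The vigorous type gains 5 by deviating.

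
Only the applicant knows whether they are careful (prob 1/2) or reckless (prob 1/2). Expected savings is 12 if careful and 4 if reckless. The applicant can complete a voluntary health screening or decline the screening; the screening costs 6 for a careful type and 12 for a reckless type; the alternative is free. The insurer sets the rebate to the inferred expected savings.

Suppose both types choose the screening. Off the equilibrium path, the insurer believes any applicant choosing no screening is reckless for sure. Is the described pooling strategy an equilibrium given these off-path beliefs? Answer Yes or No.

On path, the insurer holds the prior and pays 1/2·12 + 1/2·4 = 8. Off path (no screening), believing reckless, it pays 4.
careful: the screening nets 8 − 6 = 2; no screening nets 4. careful would deviate.
reckless: the screening nets 8 − 12 = -4; no screening nets 4. reckless would deviate.
A type deviates, so pooling fails.

No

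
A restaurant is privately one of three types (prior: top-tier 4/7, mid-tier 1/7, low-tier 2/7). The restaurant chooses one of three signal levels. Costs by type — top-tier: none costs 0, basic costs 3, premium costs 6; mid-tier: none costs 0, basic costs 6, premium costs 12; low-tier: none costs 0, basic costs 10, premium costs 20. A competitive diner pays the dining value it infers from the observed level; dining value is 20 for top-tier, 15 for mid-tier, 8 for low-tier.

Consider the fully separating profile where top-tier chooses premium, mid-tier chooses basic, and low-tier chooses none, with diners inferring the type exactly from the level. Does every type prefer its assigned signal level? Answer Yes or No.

Separating price premiums: premium → 20, basic → 15, none → 8.
top-tier (assigned premium): none: 8 − 0 = 8; basic: 15 − 3 = 12; premium: 20 − 6 = 14. top-tier stays.
mid-tier (assigned basic): none: 8 − 0 = 8; basic: 15 − 6 = 9; premium: 20 − 12 = 8. mid-tier stays.
low-tier (assigned none): none: 8 − 0 = 8; basic: 15 − 10 = 5; premium: 20 − 20 = 0. low-tier stays.
Every type prefers its assigned level; separation holds.

Yes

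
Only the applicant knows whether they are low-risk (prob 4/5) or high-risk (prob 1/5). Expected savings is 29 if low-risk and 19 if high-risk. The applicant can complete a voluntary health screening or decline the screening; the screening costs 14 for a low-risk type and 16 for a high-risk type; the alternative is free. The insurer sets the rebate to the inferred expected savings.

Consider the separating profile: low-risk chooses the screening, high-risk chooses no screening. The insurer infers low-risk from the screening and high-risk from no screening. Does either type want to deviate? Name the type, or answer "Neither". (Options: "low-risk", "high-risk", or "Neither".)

low-risk

The screening pays 29; no screening pays 19.
low-risk: assigned the screening, nets 29 − 14 = 15; deviating to no screening nets 19.
high-risk: assigned no screening, nets 19; deviating to the screening nets 29 − 16 = 13.
The low-risk type gains 4 by deviating.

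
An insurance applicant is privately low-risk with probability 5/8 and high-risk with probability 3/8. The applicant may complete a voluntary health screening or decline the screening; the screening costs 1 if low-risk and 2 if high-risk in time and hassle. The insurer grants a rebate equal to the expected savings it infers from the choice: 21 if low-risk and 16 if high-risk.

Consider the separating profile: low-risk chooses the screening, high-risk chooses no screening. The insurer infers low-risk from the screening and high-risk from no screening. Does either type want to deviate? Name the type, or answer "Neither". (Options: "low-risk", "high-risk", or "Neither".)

The screening pays 21; no screening pays 16.
low-risk: assigned the screening, nets 21 − 1 = 20; deviating to no screening nets 16.
high-risk: assigned no screening, nets 16; deviating to the screening nets 21 − 2 = 19.
The high-risk type gains 3 by deviating.

high-risk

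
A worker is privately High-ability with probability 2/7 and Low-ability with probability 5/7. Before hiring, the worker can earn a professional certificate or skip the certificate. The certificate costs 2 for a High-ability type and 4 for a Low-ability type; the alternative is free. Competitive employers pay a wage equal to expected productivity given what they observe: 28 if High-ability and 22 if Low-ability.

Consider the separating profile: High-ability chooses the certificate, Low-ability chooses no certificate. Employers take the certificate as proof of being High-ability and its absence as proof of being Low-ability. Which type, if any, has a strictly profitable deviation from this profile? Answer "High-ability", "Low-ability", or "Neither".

Low-ability

The certificate pays 28; no certificate pays 22.
High-ability: assigned the certificate, nets 28 − 2 = 26; deviating to no certificate nets 22.
Low-ability: assigned no certificate, nets 22; deviating to the certificate nets 28 − 4 = 24.
The Low-ability type gains 2 by deviating.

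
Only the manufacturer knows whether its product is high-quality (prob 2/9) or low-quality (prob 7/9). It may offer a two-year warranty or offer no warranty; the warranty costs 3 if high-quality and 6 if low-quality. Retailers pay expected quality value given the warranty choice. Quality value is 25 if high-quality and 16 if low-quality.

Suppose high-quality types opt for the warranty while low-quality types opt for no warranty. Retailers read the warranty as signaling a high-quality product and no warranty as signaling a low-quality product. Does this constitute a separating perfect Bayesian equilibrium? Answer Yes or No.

Under these beliefs, the warranty earns price 25 and no warranty earns price 16.
high-quality: the warranty nets 25 − 3 = 22; no warranty nets 16. high-quality prefers the warranty.
low-quality: the warranty nets 25 − 6 = 19; no warranty nets 16. low-quality would deviate to the warranty.
low-quality has a profitable deviation, so the profile is not an equilibrium.

No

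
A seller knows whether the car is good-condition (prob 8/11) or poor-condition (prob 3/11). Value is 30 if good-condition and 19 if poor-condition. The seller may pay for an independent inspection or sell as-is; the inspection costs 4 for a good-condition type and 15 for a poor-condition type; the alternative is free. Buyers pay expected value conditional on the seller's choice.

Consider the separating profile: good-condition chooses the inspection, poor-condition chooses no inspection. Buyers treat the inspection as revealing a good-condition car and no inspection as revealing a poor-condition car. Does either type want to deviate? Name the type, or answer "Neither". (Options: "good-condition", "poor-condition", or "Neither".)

The inspection pays 30; no inspection pays 19.
good-condition: assigned the inspection, nets 30 − 4 = 26; deviating to no inspection nets 19.
poor-condition: assigned no inspection, nets 19; deviating to the inspection nets 30 − 15 = 15.
Both types strictly prefer their assigned action; no profitable deviation.

Neither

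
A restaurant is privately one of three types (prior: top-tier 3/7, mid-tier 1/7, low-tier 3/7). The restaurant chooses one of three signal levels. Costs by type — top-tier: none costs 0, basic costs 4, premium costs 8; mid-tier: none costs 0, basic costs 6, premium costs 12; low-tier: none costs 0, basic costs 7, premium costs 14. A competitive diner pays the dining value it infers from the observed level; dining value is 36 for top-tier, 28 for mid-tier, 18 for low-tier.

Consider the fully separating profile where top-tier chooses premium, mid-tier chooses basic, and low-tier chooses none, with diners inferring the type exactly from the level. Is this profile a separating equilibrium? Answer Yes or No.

Separating price premiums: premium → 36, basic → 28, none → 18.
top-tier (assigned premium): none: 18 − 0 = 18; basic: 28 − 4 = 24; premium: 36 − 8 = 28. top-tier stays.
mid-tier (assigned basic): none: 18 − 0 = 18; basic: 28 − 6 = 22; premium: 36 − 12 = 24. mid-tier prefers premium.
low-tier (assigned none): none: 18 − 0 = 18; basic: 28 − 7 = 21; premium: 36 − 14 = 22. low-tier prefers premium.
At least one type deviates; the separating profile fails.

No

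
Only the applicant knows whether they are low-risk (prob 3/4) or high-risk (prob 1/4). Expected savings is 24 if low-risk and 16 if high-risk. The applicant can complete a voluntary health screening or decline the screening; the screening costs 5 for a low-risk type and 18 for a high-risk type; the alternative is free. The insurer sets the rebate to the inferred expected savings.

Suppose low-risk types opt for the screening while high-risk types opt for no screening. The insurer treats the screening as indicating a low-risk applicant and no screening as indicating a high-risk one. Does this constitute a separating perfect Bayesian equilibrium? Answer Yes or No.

Yes

Under these beliefs, the screening earns rebate 24 and no screening earns rebate 16.
low-risk: the screening nets 24 − 5 = 19; no screening nets 16. low-risk prefers the screening.
high-risk: the screening nets 24 − 18 = 6; no screening nets 16. high-risk prefers no screening.
Neither type deviates, so the separating profile is an equilibrium.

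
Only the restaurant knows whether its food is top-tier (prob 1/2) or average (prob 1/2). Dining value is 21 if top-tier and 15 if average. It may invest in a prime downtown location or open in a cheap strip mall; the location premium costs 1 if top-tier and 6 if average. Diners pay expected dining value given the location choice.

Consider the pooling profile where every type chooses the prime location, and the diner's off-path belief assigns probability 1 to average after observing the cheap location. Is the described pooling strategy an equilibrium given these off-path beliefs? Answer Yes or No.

On path, the diner holds the prior and pays 1/2·21 + 1/2·15 = 18. Off path (the cheap location), believing average, it pays 15.
top-tier: the prime location nets 18 − 1 = 17; the cheap location nets 15. top-tier stays.
average: the prime location nets 18 − 6 = 12; the cheap location nets 15. average would deviate.
A type deviates, so pooling fails.

No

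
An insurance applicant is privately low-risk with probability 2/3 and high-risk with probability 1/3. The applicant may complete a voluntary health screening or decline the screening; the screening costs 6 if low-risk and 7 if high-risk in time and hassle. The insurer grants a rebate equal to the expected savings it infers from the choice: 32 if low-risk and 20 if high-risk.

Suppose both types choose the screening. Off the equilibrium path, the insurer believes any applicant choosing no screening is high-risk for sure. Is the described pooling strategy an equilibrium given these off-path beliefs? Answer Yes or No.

On path, the insurer holds the prior and pays 2/3·32 + 1/3·20 = 28. Off path (no screening), believing high-risk, it pays 20.
low-risk: the screening nets 28 − 6 = 22; no screening nets 20. low-risk stays.
high-risk: the screening nets 28 − 7 = 21; no screening nets 20. high-risk stays.
No type deviates, so pooling is sustained.

Yes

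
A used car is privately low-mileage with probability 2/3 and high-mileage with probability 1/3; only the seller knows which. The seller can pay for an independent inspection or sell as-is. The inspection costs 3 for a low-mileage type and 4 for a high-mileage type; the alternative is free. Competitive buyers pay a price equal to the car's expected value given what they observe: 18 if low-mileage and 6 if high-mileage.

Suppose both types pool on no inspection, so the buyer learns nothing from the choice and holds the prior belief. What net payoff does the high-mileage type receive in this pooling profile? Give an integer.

14

Pooled price = 2/3·18 + 1/3·6 = 14.
high-mileage pays no cost for no inspection, so net payoff = 14.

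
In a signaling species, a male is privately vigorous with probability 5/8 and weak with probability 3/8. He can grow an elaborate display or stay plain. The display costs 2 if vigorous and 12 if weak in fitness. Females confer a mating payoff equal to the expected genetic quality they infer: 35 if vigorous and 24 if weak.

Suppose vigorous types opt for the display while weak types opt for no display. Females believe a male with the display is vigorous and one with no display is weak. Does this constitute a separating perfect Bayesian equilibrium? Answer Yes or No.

Yes

Under these beliefs, the display earns mating payoff 35 and no display earns mating payoff 24.
vigorous: the display nets 35 − 2 = 33; no display nets 24. vigorous prefers the display.
weak: the display nets 35 − 12 = 23; no display nets 24. weak prefers no display.
Neither type deviates, so the separating profile is an equilibrium.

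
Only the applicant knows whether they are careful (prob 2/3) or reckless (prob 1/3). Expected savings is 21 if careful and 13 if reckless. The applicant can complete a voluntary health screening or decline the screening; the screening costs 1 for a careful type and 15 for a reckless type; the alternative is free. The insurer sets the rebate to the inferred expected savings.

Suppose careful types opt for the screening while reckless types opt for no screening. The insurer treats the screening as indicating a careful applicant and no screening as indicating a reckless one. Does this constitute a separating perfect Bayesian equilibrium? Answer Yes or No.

Yes

Under these beliefs, the screening earns rebate 21 and no screening earns rebate 13.
careful: the screening nets 21 − 1 = 20; no screening nets 13. careful prefers the screening.
reckless: the screening nets 21 − 15 = 6; no screening nets 13. reckless prefers no screening.
Neither type deviates, so the separating profile is an equilibrium.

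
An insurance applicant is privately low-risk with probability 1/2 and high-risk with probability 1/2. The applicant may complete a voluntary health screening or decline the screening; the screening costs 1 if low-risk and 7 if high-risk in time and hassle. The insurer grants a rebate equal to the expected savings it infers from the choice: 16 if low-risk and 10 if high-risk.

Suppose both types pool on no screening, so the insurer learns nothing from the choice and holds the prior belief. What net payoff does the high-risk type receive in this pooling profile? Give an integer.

13

Pooled rebate = 1/2·16 + 1/2·10 = 13.
high-risk pays no cost for no screening, so net payoff = 13.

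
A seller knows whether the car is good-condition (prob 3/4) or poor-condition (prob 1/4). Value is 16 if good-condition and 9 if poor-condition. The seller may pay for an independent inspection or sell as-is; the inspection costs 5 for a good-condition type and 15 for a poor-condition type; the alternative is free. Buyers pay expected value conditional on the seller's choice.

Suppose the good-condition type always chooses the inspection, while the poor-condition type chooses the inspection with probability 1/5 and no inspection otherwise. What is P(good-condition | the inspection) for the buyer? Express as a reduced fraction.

P(the inspection) = (3/4)·1 + (1/4)·(1/5) = 4/5.
By Bayes' rule, P(good-condition | the inspection) = (3/4) / (4/5) = 15/16.

15/16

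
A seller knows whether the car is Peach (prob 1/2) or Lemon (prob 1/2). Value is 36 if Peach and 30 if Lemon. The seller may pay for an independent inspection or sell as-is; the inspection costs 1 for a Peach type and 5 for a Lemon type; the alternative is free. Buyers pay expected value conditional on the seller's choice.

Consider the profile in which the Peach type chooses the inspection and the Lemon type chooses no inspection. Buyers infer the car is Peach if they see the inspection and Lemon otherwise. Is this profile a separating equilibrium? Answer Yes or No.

No

Under these beliefs, the inspection earns price 36 and no inspection earns price 30.
Peach: the inspection nets 36 − 1 = 35; no inspection nets 30. Peach prefers the inspection.
Lemon: the inspection nets 36 − 5 = 31; no inspection nets 30. Lemon would deviate to the inspection.
Lemon has a profitable deviation, so the profile is not an equilibrium.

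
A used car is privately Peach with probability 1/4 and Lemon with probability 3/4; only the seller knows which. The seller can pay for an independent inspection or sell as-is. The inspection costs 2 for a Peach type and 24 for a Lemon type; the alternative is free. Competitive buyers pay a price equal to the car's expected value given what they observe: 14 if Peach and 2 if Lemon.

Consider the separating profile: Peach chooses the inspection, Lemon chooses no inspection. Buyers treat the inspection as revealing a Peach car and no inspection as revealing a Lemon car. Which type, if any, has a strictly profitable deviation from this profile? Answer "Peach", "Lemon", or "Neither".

The inspection pays 14; no inspection pays 2.
Peach: assigned the inspection, nets 14 − 2 = 12; deviating to no inspection nets 2.
Lemon: assigned no inspection, nets 2; deviating to the inspection nets 14 − 24 = -10.
Both types strictly prefer their assigned action; no profitable deviation.

Neither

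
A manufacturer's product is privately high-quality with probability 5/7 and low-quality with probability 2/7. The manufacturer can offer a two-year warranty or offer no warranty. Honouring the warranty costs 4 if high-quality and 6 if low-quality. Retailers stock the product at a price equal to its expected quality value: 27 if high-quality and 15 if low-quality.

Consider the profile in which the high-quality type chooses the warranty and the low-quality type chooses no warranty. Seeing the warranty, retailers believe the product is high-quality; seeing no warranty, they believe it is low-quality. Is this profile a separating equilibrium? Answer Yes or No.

Under these beliefs, the warranty earns price 27 and no warranty earns price 15.
high-quality: the warranty nets 27 − 4 = 23; no warranty nets 15. high-quality prefers the warranty.
low-quality: the warranty nets 27 − 6 = 21; no warranty nets 15. low-quality would deviate to the warranty.
low-quality has a profitable deviation, so the profile is not an equilibrium.

No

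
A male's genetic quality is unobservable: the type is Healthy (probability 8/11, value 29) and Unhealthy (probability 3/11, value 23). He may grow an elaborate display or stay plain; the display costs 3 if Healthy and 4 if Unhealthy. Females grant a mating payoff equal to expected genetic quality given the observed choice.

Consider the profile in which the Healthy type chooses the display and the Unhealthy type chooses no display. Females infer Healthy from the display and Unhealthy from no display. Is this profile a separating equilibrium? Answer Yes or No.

Under these beliefs, the display earns mating payoff 29 and no display earns mating payoff 23.
Healthy: the display nets 29 − 3 = 26; no display nets 23. Healthy prefers the display.
Unhealthy: the display nets 29 − 4 = 25; no display nets 23. Unhealthy would deviate to the display.
Unhealthy has a profitable deviation, so the profile is not an equilibrium.

No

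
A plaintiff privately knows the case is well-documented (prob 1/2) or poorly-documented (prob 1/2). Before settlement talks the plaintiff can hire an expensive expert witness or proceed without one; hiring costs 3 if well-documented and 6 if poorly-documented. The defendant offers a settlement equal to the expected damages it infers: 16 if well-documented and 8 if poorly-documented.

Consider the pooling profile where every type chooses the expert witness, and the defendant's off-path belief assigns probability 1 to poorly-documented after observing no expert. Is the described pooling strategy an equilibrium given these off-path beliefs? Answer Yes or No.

No

On path, the defendant holds the prior and pays 1/2·16 + 1/2·8 = 12. Off path (no expert), believing poorly-documented, it pays 8.
well-documented: the expert witness nets 12 − 3 = 9; no expert nets 8. well-documented stays.
poorly-documented: the expert witness nets 12 − 6 = 6; no expert nets 8. poorly-documented would deviate.
A type deviates, so pooling fails.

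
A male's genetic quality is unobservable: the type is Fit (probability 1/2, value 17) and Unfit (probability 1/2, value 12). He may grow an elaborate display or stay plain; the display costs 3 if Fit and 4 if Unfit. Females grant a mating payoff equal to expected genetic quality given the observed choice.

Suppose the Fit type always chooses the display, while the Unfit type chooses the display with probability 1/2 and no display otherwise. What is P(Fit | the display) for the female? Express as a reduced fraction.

2/3

P(the display) = (1/2)·1 + (1/2)·(1/2) = 3/4.
By Bayes' rule, P(Fit | the display) = (1/2) / (3/4) = 2/3.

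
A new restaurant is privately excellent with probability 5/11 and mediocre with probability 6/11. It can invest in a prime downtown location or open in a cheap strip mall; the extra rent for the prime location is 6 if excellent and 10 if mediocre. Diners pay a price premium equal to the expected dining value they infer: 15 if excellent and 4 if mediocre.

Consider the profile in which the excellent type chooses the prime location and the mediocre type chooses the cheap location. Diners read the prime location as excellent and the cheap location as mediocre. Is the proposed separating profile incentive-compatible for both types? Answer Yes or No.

No

Under these beliefs, the prime location earns price premium 15 and the cheap location earns price premium 4.
excellent: the prime location nets 15 − 6 = 9; the cheap location nets 4. excellent prefers the prime location.
mediocre: the prime location nets 15 − 10 = 5; the cheap location nets 4. mediocre would deviate to the prime location.
mediocre has a profitable deviation, so the profile is not an equilibrium.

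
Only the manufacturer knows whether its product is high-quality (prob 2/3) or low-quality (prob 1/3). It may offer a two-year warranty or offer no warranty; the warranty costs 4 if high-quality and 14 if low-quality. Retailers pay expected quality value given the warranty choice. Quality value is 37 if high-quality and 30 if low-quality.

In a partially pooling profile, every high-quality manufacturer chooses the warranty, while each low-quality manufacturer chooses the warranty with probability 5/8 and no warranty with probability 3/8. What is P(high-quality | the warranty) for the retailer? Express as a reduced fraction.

P(the warranty) = (2/3)·1 + (1/3)·(5/8) = 7/8.
By Bayes' rule, P(high-quality | the warranty) = (2/3) / (7/8) = 16/21.

16/21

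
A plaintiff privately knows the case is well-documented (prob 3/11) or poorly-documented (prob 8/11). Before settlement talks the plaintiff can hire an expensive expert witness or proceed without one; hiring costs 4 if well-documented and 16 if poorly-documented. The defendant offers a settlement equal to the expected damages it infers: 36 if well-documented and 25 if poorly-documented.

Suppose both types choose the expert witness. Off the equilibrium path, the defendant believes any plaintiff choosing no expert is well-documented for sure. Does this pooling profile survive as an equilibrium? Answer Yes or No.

On path, the defendant holds the prior and pays 3/11·36 + 8/11·25 = 28. Off path (no expert), believing well-documented, it pays 36.
well-documented: the expert witness nets 28 − 4 = 24; no expert nets 36. well-documented would deviate.
poorly-documented: the expert witness nets 28 − 16 = 12; no expert nets 36. poorly-documented would deviate.
A type deviates, so pooling fails.

No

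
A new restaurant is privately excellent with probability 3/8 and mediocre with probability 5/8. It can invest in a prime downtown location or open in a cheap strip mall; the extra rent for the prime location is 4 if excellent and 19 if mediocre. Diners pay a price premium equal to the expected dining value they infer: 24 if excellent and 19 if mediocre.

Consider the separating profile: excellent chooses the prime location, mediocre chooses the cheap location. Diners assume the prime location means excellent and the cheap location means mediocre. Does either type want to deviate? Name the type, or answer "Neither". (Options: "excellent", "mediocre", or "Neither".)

The prime location pays 24; the cheap location pays 19.
excellent: assigned the prime location, nets 24 − 4 = 20; deviating to the cheap location nets 19.
mediocre: assigned the cheap location, nets 19; deviating to the prime location nets 24 − 19 = 5.
Both types strictly prefer their assigned action; no profitable deviation.

Neither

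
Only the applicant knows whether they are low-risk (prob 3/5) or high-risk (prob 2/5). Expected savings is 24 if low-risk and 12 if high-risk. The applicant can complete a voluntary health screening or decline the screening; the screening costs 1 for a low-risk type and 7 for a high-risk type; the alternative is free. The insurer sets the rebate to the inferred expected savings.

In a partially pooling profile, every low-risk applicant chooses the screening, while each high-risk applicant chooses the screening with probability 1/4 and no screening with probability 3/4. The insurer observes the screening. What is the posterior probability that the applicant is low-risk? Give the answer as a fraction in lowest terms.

6/7

P(the screening) = (3/5)·1 + (2/5)·(1/4) = 7/10.
By Bayes' rule, P(low-risk | the screening) = (3/5) / (7/10) = 6/7.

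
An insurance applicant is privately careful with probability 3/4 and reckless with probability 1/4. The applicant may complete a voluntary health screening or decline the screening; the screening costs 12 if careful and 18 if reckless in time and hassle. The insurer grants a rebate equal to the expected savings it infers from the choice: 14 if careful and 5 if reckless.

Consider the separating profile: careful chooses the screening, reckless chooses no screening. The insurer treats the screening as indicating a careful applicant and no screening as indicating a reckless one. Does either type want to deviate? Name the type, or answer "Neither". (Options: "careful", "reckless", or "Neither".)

careful

The screening pays 14; no screening pays 5.
careful: assigned the screening, nets 14 − 12 = 2; deviating to no screening nets 5.
reckless: assigned no screening, nets 5; deviating to the screening nets 14 − 18 = -4.
The careful type gains 3 by deviating.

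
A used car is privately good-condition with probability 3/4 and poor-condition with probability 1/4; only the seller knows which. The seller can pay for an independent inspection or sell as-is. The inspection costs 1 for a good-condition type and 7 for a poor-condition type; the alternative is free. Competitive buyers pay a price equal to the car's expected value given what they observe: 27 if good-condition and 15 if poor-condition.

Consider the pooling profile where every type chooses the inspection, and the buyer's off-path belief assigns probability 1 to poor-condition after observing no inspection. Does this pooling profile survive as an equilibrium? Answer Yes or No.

Yes

On path, the buyer holds the prior and pays 3/4·27 + 1/4·15 = 24. Off path (no inspection), believing poor-condition, it pays 15.
good-condition: the inspection nets 24 − 1 = 23; no inspection nets 15. good-condition stays.
poor-condition: the inspection nets 24 − 7 = 17; no inspection nets 15. poor-condition stays.
No type deviates, so pooling is sustained.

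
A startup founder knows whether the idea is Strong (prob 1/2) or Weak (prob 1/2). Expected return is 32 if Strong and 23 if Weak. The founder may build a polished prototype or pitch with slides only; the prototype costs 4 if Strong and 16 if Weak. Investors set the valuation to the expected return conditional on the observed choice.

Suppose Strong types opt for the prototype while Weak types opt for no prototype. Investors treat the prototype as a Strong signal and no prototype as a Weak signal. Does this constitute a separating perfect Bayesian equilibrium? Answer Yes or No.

Under these beliefs, the prototype earns valuation 32 and no prototype earns valuation 23.
Strong: the prototype nets 32 − 4 = 28; no prototype nets 23. Strong prefers the prototype.
Weak: the prototype nets 32 − 16 = 16; no prototype nets 23. Weak prefers no prototype.
Neither type deviates, so the separating profile is an equilibrium.

Yes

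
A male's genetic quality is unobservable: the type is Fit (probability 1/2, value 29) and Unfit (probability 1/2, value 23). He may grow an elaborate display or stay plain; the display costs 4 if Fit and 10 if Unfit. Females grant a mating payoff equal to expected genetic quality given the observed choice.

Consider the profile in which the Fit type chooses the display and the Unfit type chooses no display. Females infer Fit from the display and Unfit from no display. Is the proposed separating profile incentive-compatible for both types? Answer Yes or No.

Under these beliefs, the display earns mating payoff 29 and no display earns mating payoff 23.
Fit: the display nets 29 − 4 = 25; no display nets 23. Fit prefers the display.
Unfit: the display nets 29 − 10 = 19; no display nets 23. Unfit prefers no display.
Neither type deviates, so the separating profile is an equilibrium.

Yes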